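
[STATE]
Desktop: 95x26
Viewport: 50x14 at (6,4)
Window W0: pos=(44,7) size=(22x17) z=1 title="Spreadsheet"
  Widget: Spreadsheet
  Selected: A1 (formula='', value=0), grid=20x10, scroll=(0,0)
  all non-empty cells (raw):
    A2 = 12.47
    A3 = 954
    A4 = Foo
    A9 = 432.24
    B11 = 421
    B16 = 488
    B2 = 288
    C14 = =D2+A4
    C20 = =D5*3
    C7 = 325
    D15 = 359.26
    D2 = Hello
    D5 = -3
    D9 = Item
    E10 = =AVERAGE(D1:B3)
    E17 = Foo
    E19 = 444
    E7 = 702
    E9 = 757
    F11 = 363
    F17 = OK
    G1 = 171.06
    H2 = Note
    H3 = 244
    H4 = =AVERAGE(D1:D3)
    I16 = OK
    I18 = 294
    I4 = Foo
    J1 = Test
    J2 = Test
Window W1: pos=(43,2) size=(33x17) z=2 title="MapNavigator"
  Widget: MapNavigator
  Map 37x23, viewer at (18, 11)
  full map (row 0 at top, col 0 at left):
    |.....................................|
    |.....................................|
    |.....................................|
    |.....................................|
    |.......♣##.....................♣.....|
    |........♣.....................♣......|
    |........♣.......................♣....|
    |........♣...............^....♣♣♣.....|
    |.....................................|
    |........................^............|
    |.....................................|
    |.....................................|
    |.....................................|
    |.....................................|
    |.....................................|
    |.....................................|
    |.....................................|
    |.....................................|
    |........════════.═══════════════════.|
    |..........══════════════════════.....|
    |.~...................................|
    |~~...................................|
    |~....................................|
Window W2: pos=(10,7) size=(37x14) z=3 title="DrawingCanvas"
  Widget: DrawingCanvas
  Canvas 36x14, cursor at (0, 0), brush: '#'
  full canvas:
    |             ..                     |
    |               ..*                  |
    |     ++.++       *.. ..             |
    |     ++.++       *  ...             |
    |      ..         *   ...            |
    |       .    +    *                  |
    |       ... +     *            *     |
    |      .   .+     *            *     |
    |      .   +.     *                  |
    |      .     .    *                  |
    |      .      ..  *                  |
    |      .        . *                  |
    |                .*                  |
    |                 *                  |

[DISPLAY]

                                     ┠────────────
                                     ┃.....♣......
                                     ┃.....♣......
    ┏━━━━━━━━━━━━━━━━━━━━━━━━━━━━━━━━━━━┓..♣......
    ┃ DrawingCanvas                     ┃.........
    ┠───────────────────────────────────┨.........
    ┃+            ..                    ┃.........
    ┃               ..*                 ┃.........
    ┃     ++.++       *.. ..            ┃.........
    ┃     ++.++       *  ...            ┃.........
    ┃      ..         *   ...           ┃.........
    ┃       .    +    *                 ┃.........
    ┃       ... +     *            *    ┃.........
    ┃      .   .+     *            *    ┃.........


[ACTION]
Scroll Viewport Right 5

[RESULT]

                                ┠─────────────────
                                ┃.....♣...........
                                ┃.....♣...........
━━━━━━━━━━━━━━━━━━━━━━━━━━━━━━━━━━━┓..♣...........
 DrawingCanvas                     ┃..............
───────────────────────────────────┨..............
+            ..                    ┃..............
               ..*                 ┃............@.
     ++.++       *.. ..            ┃..............
     ++.++       *  ...            ┃..............
      ..         *   ...           ┃..............
       .    +    *                 ┃..............
       ... +     *            *    ┃..............
      .   .+     *            *    ┃..............


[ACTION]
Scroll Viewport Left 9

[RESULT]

                                         ┠────────
                                         ┃.....♣..
                                         ┃.....♣..
        ┏━━━━━━━━━━━━━━━━━━━━━━━━━━━━━━━━━━━┓..♣..
        ┃ DrawingCanvas                     ┃.....
        ┠───────────────────────────────────┨.....
        ┃+            ..                    ┃.....
        ┃               ..*                 ┃.....
        ┃     ++.++       *.. ..            ┃.....
        ┃     ++.++       *  ...            ┃.....
        ┃      ..         *   ...           ┃.....
        ┃       .    +    *                 ┃.....
        ┃       ... +     *            *    ┃.....
        ┃      .   .+     *            *    ┃.....


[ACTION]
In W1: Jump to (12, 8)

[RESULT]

                                         ┠────────
                                         ┃   .....
                                         ┃   .....
        ┏━━━━━━━━━━━━━━━━━━━━━━━━━━━━━━━━━━━┓.....
        ┃ DrawingCanvas                     ┃.....
        ┠───────────────────────────────────┨.....
        ┃+            ..                    ┃.....
        ┃               ..*                 ┃.....
        ┃     ++.++       *.. ..            ┃.....
        ┃     ++.++       *  ...            ┃.....
        ┃      ..         *   ...           ┃.....
        ┃       .    +    *                 ┃.....
        ┃       ... +     *            *    ┃.....
        ┃      .   .+     *            *    ┃.....


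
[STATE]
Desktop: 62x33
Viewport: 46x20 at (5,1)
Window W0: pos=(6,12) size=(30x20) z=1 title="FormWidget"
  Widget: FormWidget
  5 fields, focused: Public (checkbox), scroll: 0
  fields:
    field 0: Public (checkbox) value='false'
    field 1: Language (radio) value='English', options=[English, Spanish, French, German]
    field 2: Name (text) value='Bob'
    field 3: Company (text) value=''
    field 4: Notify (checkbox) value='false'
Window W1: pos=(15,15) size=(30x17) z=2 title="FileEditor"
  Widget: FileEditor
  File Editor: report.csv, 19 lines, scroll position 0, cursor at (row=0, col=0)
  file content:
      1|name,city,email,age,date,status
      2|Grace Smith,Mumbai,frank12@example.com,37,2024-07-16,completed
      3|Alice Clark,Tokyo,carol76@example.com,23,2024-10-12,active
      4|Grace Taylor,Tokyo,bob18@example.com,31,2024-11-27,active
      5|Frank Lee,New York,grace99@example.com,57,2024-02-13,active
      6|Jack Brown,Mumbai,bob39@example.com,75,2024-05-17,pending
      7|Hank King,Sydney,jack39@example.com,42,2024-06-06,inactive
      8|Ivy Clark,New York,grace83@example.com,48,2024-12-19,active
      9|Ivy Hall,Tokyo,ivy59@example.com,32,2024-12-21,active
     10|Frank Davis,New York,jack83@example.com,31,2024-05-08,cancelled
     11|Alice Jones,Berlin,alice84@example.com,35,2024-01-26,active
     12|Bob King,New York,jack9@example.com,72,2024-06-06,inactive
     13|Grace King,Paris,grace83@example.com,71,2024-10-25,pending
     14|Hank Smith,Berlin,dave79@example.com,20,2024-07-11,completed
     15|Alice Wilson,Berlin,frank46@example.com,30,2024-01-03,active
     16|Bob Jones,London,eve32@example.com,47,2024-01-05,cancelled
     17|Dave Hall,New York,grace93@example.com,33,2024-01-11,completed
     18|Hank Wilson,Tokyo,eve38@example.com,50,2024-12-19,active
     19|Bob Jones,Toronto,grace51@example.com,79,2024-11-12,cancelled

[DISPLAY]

                                              
                                              
                                              
                                              
                                              
                                              
                                              
                                              
                                              
                                              
                                              
 ┏━━━━━━━━━━━━━━━━━━━━━━━━━━━━┓               
 ┃ FormWidget                 ┃               
 ┠────────────────────────────┨               
 ┃> Public┏━━━━━━━━━━━━━━━━━━━━━━━━━━━━┓      
 ┃  Langua┃ FileEditor                 ┃      
 ┃  Name: ┠────────────────────────────┨      
 ┃  Compan┃█ame,city,email,age,date,st▲┃      
 ┃  Notify┃Grace Smith,Mumbai,frank12@█┃      
 ┃        ┃Alice Clark,Tokyo,carol76@e░┃      


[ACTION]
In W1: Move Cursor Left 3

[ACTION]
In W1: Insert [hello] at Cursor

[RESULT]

                                              
                                              
                                              
                                              
                                              
                                              
                                              
                                              
                                              
                                              
                                              
 ┏━━━━━━━━━━━━━━━━━━━━━━━━━━━━┓               
 ┃ FormWidget                 ┃               
 ┠────────────────────────────┨               
 ┃> Public┏━━━━━━━━━━━━━━━━━━━━━━━━━━━━┓      
 ┃  Langua┃ FileEditor                 ┃      
 ┃  Name: ┠────────────────────────────┨      
 ┃  Compan┃hello█ame,city,email,age,da▲┃      
 ┃  Notify┃Grace Smith,Mumbai,frank12@█┃      
 ┃        ┃Alice Clark,Tokyo,carol76@e░┃      


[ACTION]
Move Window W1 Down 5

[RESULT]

                                              
                                              
                                              
                                              
                                              
                                              
                                              
                                              
                                              
                                              
                                              
 ┏━━━━━━━━━━━━━━━━━━━━━━━━━━━━┓               
 ┃ FormWidget                 ┃               
 ┠────────────────────────────┨               
 ┃> Public:     [ ]           ┃               
 ┃  Langua┏━━━━━━━━━━━━━━━━━━━━━━━━━━━━┓      
 ┃  Name: ┃ FileEditor                 ┃      
 ┃  Compan┠────────────────────────────┨      
 ┃  Notify┃hello█ame,city,email,age,da▲┃      
 ┃        ┃Grace Smith,Mumbai,frank12@█┃      


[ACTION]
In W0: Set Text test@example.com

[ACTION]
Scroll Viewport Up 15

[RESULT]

                                              
                                              
                                              
                                              
                                              
                                              
                                              
                                              
                                              
                                              
                                              
                                              
 ┏━━━━━━━━━━━━━━━━━━━━━━━━━━━━┓               
 ┃ FormWidget                 ┃               
 ┠────────────────────────────┨               
 ┃> Public:     [ ]           ┃               
 ┃  Langua┏━━━━━━━━━━━━━━━━━━━━━━━━━━━━┓      
 ┃  Name: ┃ FileEditor                 ┃      
 ┃  Compan┠────────────────────────────┨      
 ┃  Notify┃hello█ame,city,email,age,da▲┃      


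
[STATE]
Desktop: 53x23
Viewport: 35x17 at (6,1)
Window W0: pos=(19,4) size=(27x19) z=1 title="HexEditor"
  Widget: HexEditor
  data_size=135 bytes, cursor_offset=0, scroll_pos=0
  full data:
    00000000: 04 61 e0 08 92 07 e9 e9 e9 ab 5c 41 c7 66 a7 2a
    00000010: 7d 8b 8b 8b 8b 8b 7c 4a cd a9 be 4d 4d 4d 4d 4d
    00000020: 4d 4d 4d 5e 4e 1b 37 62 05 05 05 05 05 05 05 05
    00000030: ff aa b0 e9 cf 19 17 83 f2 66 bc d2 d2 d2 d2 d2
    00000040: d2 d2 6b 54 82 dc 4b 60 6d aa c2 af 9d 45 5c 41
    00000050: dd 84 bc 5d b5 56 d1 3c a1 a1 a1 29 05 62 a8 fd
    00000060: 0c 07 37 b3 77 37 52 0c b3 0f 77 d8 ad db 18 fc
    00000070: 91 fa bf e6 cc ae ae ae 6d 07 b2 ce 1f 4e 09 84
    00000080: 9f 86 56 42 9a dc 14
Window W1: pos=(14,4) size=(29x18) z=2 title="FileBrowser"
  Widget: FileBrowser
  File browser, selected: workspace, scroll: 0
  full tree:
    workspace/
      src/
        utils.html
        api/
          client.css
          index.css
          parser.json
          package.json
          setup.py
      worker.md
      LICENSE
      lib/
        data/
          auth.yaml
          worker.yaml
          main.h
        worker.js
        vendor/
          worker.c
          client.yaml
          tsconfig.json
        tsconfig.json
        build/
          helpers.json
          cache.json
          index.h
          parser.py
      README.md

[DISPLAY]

                                   
                                   
                                   
        ┏━━━━━━━━━━━━━━━━━━━━━━━━━━
        ┃ FileBrowser              
        ┠──────────────────────────
        ┃> [-] workspace/          
        ┃    [+] src/              
        ┃    worker.md             
        ┃    LICENSE               
        ┃    [+] lib/              
        ┃    README.md             
        ┃                          
        ┃                          
        ┃                          
        ┃                          
        ┃                          


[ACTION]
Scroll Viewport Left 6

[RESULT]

                                   
                                   
                                   
              ┏━━━━━━━━━━━━━━━━━━━━
              ┃ FileBrowser        
              ┠────────────────────
              ┃> [-] workspace/    
              ┃    [+] src/        
              ┃    worker.md       
              ┃    LICENSE         
              ┃    [+] lib/        
              ┃    README.md       
              ┃                    
              ┃                    
              ┃                    
              ┃                    
              ┃                    


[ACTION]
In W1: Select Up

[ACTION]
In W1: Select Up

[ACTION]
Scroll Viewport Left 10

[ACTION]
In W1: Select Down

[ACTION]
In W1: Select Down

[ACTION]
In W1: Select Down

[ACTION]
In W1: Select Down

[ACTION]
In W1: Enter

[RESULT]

                                   
                                   
                                   
              ┏━━━━━━━━━━━━━━━━━━━━
              ┃ FileBrowser        
              ┠────────────────────
              ┃  [-] workspace/    
              ┃    [+] src/        
              ┃    worker.md       
              ┃    LICENSE         
              ┃  > [-] lib/        
              ┃      [+] data/     
              ┃      worker.js     
              ┃      [+] vendor/   
              ┃      tsconfig.json 
              ┃      [+] build/    
              ┃    README.md       


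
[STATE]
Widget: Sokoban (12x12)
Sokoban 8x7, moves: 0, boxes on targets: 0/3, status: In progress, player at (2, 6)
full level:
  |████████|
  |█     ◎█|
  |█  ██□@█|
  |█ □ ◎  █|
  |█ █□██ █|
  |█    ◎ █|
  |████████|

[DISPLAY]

████████    
█     ◎█    
█  ██□@█    
█ □ ◎  █    
█ █□██ █    
█    ◎ █    
████████    
Moves: 0  0/
            
            
            
            


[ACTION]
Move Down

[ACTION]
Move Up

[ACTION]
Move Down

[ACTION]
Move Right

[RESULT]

████████    
█     ◎█    
█  ██□ █    
█ □ ◎ @█    
█ █□██ █    
█    ◎ █    
████████    
Moves: 3  0/
            
            
            
            


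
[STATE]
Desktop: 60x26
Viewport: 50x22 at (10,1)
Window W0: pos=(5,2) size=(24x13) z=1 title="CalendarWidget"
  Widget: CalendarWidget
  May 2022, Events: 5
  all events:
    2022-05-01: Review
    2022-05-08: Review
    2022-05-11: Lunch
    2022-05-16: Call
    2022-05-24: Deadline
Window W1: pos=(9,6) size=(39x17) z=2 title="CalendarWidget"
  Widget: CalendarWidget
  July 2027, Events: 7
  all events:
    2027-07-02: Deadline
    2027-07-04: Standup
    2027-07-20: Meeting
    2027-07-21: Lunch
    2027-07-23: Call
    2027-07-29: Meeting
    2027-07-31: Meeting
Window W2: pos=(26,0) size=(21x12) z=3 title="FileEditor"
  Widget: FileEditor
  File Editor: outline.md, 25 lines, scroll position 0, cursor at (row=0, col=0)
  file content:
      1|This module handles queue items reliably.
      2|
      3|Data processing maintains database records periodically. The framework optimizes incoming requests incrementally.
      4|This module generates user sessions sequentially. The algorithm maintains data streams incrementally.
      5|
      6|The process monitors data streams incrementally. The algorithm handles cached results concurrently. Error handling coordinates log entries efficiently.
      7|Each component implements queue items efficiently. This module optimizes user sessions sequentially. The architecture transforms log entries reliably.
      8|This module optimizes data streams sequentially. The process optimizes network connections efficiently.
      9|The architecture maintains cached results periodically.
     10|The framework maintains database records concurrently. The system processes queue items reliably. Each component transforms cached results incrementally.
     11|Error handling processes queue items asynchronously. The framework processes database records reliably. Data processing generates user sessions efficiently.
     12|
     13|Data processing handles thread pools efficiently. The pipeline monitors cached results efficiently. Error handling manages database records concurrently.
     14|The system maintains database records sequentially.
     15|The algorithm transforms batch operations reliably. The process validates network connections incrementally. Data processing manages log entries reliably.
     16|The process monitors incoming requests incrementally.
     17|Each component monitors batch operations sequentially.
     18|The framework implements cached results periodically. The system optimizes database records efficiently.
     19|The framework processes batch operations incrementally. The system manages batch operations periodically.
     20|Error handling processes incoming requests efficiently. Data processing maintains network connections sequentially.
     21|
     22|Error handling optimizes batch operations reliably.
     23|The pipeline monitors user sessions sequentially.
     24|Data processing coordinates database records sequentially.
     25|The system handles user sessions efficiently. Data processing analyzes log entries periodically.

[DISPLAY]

                ┃ FileEditor        ┃             
━━━━━━━━━━━━━━━━┠───────────────────┨             
endarWidget     ┃█his module handle▲┃             
────────────────┃                  █┃             
   May 2022     ┃Data processing ma░┃             
━━━━━━━━━━━━━━━━┃This module genera░┃┓            
 CalendarWidget ┃                  ░┃┃            
────────────────┃The process monito░┃┨            
              Ju┃Each component imp░┃┃            
Mo Tu We Th Fr S┃This module optimi▼┃┃            
          1  2* ┗━━━━━━━━━━━━━━━━━━━┛┃            
 5  6  7  8  9 10 11                 ┃            
12 13 14 15 16 17 18                 ┃            
19 20* 21* 22 23* 24 25              ┃            
26 27 28 29* 30 31*                  ┃            
                                     ┃            
                                     ┃            
                                     ┃            
                                     ┃            
                                     ┃            
                                     ┃            
━━━━━━━━━━━━━━━━━━━━━━━━━━━━━━━━━━━━━┛            


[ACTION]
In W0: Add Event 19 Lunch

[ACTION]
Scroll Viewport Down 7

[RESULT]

────────────────┃                  █┃             
   May 2022     ┃Data processing ma░┃             
━━━━━━━━━━━━━━━━┃This module genera░┃┓            
 CalendarWidget ┃                  ░┃┃            
────────────────┃The process monito░┃┨            
              Ju┃Each component imp░┃┃            
Mo Tu We Th Fr S┃This module optimi▼┃┃            
          1  2* ┗━━━━━━━━━━━━━━━━━━━┛┃            
 5  6  7  8  9 10 11                 ┃            
12 13 14 15 16 17 18                 ┃            
19 20* 21* 22 23* 24 25              ┃            
26 27 28 29* 30 31*                  ┃            
                                     ┃            
                                     ┃            
                                     ┃            
                                     ┃            
                                     ┃            
                                     ┃            
━━━━━━━━━━━━━━━━━━━━━━━━━━━━━━━━━━━━━┛            
                                                  
                                                  
                                                  


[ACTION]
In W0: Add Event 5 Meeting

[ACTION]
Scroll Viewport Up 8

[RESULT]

                ┏━━━━━━━━━━━━━━━━━━━┓             
                ┃ FileEditor        ┃             
━━━━━━━━━━━━━━━━┠───────────────────┨             
endarWidget     ┃█his module handle▲┃             
────────────────┃                  █┃             
   May 2022     ┃Data processing ma░┃             
━━━━━━━━━━━━━━━━┃This module genera░┃┓            
 CalendarWidget ┃                  ░┃┃            
────────────────┃The process monito░┃┨            
              Ju┃Each component imp░┃┃            
Mo Tu We Th Fr S┃This module optimi▼┃┃            
          1  2* ┗━━━━━━━━━━━━━━━━━━━┛┃            
 5  6  7  8  9 10 11                 ┃            
12 13 14 15 16 17 18                 ┃            
19 20* 21* 22 23* 24 25              ┃            
26 27 28 29* 30 31*                  ┃            
                                     ┃            
                                     ┃            
                                     ┃            
                                     ┃            
                                     ┃            
                                     ┃            


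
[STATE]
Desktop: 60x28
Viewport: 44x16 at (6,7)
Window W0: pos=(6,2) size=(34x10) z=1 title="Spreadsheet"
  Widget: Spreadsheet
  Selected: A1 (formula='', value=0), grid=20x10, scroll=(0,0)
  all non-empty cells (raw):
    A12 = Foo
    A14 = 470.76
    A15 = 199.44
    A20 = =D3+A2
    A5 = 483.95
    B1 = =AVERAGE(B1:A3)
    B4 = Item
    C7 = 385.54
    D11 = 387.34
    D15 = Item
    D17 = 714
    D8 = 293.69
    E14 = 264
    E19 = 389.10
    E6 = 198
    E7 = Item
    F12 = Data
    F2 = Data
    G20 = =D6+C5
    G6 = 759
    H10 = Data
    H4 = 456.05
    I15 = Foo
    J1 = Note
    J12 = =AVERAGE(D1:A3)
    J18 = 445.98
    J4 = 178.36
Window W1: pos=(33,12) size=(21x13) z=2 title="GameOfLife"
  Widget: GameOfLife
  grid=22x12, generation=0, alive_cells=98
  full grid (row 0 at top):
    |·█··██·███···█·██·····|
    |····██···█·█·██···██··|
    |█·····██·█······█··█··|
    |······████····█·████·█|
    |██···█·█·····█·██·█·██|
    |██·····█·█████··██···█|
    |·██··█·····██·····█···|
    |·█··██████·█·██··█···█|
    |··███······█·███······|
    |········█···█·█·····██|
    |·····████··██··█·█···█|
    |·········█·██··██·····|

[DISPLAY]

┃--------------------------------┃          
┃  1      [0]#CIRC!         0    ┃          
┃  2        0       0       0    ┃          
┃  3        0       0       0    ┃          
┗━━━━━━━━━━━━━━━━━━━━━━━━━━━━━━━━┛          
                           ┏━━━━━━━━━━━━━━━━
                           ┃ GameOfLife     
                           ┠────────────────
                           ┃Gen: 0          
                           ┃·····██·█······█
                           ┃·····████····█·█
                           ┃█···█·█·····█·██
                           ┃█·····█·█████··█
                           ┃██··█·····██····
                           ┃█··██████·█·██··
                           ┃·███······█·███·


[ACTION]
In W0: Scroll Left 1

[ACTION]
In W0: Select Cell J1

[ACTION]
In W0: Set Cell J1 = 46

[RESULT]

┃--------------------------------┃          
┃  1        0#CIRC!         0    ┃          
┃  2        0       0       0    ┃          
┃  3        0       0       0    ┃          
┗━━━━━━━━━━━━━━━━━━━━━━━━━━━━━━━━┛          
                           ┏━━━━━━━━━━━━━━━━
                           ┃ GameOfLife     
                           ┠────────────────
                           ┃Gen: 0          
                           ┃·····██·█······█
                           ┃·····████····█·█
                           ┃█···█·█·····█·██
                           ┃█·····█·█████··█
                           ┃██··█·····██····
                           ┃█··██████·█·██··
                           ┃·███······█·███·


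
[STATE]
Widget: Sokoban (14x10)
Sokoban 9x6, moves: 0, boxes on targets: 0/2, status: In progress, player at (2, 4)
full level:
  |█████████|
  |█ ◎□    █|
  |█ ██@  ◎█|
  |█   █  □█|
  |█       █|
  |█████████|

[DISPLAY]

█████████     
█ ◎□    █     
█ ██@  ◎█     
█   █  □█     
█       █     
█████████     
Moves: 0  0/2 
              
              
              


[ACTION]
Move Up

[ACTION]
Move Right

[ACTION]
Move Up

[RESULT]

█████████     
█ ◎□ @  █     
█ ██   ◎█     
█   █  □█     
█       █     
█████████     
Moves: 2  0/2 
              
              
              


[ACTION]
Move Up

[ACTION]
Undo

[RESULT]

█████████     
█ ◎□@   █     
█ ██   ◎█     
█   █  □█     
█       █     
█████████     
Moves: 1  0/2 
              
              
              


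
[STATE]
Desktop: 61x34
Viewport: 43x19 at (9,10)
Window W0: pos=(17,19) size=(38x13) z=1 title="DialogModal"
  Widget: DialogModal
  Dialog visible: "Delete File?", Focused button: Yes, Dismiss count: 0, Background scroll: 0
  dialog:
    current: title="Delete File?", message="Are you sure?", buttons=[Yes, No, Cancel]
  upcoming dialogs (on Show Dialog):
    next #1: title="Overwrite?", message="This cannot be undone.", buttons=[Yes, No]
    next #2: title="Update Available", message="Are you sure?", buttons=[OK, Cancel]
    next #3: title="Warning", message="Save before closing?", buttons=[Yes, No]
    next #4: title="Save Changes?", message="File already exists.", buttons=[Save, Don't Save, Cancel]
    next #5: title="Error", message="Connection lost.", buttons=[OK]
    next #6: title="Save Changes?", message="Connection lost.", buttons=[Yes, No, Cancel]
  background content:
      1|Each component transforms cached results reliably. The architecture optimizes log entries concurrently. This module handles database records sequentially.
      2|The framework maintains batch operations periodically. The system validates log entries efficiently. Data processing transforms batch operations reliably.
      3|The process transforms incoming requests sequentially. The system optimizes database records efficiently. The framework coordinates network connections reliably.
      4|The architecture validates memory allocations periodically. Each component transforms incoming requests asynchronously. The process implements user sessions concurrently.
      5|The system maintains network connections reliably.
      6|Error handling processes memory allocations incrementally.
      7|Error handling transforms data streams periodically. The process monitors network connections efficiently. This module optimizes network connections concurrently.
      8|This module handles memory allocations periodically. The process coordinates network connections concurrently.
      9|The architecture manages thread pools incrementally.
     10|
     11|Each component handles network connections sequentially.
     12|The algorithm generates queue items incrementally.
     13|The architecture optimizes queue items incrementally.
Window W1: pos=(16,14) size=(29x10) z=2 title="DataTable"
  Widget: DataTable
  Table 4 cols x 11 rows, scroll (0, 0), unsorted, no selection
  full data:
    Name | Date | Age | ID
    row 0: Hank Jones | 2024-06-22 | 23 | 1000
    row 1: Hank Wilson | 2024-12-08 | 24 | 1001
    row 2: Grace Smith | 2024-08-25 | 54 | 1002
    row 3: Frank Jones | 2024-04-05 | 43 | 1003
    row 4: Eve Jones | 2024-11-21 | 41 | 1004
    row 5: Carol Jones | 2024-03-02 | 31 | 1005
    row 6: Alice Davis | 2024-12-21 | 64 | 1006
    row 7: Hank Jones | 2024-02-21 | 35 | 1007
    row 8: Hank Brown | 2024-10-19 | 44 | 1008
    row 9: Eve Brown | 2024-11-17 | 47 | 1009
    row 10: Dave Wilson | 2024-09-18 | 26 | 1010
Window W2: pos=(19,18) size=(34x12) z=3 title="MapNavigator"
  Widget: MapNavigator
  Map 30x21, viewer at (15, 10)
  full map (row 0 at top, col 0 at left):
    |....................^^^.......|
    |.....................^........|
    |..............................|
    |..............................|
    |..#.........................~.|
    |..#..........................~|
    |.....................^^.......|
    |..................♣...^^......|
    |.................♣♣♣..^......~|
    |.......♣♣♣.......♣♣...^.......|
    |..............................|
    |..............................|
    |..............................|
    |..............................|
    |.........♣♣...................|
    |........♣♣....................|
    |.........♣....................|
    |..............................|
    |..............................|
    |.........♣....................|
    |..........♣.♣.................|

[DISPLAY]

                                           
                                           
                                           
                                           
       ┏━━━━━━━━━━━━━━━━━━━━━━━━━━━┓       
       ┃ DataTable                 ┃       
       ┠───────────────────────────┨       
       ┃Name       │Date      │Age│┃       
       ┃──┏━━━━━━━━━━━━━━━━━━━━━━━━━━━━━━━━
       ┃Ha┃ MapNavigator                   
       ┃Ha┠────────────────────────────────
       ┃Gr┃ .....................^^....... 
       ┃Fr┃ ..................♣...^^...... 
       ┗━━┃ .................♣♣♣..^......~ 
        ┃T┃ .......♣♣♣.......♣♣...^....... 
        ┃T┃ ...............@.............. 
        ┃T┃ .............................. 
        ┃E┃ .............................. 
        ┃E┃ .............................. 


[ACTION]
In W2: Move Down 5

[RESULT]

                                           
                                           
                                           
                                           
       ┏━━━━━━━━━━━━━━━━━━━━━━━━━━━┓       
       ┃ DataTable                 ┃       
       ┠───────────────────────────┨       
       ┃Name       │Date      │Age│┃       
       ┃──┏━━━━━━━━━━━━━━━━━━━━━━━━━━━━━━━━
       ┃Ha┃ MapNavigator                   
       ┃Ha┠────────────────────────────────
       ┃Gr┃ .............................. 
       ┃Fr┃ .............................. 
       ┗━━┃ .............................. 
        ┃T┃ .........♣♣................... 
        ┃T┃ ........♣♣.....@.............. 
        ┃T┃ .........♣.................... 
        ┃E┃ .............................. 
        ┃E┃ .............................. 


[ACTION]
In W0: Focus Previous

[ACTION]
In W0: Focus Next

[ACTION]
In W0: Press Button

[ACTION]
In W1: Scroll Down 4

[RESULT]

                                           
                                           
                                           
                                           
       ┏━━━━━━━━━━━━━━━━━━━━━━━━━━━┓       
       ┃ DataTable                 ┃       
       ┠───────────────────────────┨       
       ┃Name       │Date      │Age│┃       
       ┃──┏━━━━━━━━━━━━━━━━━━━━━━━━━━━━━━━━
       ┃Ev┃ MapNavigator                   
       ┃Ca┠────────────────────────────────
       ┃Al┃ .............................. 
       ┃Ha┃ .............................. 
       ┗━━┃ .............................. 
        ┃T┃ .........♣♣................... 
        ┃T┃ ........♣♣.....@.............. 
        ┃T┃ .........♣.................... 
        ┃E┃ .............................. 
        ┃E┃ .............................. 


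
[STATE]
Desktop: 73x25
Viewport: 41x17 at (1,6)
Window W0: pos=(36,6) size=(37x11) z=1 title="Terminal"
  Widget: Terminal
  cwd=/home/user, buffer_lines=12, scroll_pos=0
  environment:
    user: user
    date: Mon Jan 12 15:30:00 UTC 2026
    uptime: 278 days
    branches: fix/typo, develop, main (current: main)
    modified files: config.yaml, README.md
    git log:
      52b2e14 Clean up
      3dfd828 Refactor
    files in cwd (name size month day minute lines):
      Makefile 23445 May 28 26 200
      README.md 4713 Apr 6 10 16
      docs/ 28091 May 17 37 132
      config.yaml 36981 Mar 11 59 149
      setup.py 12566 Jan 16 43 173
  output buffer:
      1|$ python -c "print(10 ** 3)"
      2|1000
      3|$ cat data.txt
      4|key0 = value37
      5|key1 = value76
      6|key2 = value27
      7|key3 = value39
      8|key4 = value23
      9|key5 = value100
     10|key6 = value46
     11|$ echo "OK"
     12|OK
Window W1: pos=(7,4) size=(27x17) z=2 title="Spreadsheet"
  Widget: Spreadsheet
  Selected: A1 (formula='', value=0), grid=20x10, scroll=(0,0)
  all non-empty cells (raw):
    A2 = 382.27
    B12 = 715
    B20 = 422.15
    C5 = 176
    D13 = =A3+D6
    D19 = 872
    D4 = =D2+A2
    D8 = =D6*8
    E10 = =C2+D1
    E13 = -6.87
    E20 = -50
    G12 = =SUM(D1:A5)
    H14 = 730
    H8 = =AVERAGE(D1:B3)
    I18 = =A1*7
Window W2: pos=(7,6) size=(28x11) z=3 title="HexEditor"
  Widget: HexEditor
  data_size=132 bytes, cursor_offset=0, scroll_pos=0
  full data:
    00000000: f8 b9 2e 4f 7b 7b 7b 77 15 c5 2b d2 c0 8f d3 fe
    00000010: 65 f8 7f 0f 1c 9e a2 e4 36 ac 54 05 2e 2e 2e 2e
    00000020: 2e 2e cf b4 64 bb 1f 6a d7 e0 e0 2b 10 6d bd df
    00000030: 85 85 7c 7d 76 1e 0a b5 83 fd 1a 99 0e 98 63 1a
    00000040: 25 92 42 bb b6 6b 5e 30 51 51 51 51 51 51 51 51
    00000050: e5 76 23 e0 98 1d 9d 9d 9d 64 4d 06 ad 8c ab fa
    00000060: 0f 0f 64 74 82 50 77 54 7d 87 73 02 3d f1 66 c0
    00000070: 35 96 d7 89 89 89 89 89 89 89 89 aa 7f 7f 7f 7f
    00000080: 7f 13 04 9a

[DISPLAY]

      ┏━━━━━━━━━━━━━━━━━━━━━━━━━━┓ ┏━━━━━
      ┃ HexEditor                ┃ ┃ Term
      ┠──────────────────────────┨ ┠─────
      ┃00000000  F8 b9 2e 4f 7b 7┃ ┃$ pyt
      ┃00000010  65 f8 7f 0f 1c 9┃ ┃1000 
      ┃00000020  2e 2e cf b4 64 b┃ ┃$ cat
      ┃00000030  85 85 7c 7d 76 1┃ ┃key0 
      ┃00000040  25 92 42 bb b6 6┃ ┃key1 
      ┃00000050  e5 76 23 e0 98 1┃ ┃key2 
      ┃00000060  0f 0f 64 74 82 5┃ ┃key3 
      ┗━━━━━━━━━━━━━━━━━━━━━━━━━━┛ ┗━━━━━
      ┃  8        0       0     ┃        
      ┃  9        0       0     ┃        
      ┃ 10        0       0     ┃        
      ┗━━━━━━━━━━━━━━━━━━━━━━━━━┛        
                                         
                                         


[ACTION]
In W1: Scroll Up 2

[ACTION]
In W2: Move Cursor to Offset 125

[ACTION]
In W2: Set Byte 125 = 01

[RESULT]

      ┏━━━━━━━━━━━━━━━━━━━━━━━━━━┓ ┏━━━━━
      ┃ HexEditor                ┃ ┃ Term
      ┠──────────────────────────┨ ┠─────
      ┃00000000  f8 b9 2e 4f 7b 7┃ ┃$ pyt
      ┃00000010  65 f8 7f 0f 1c 9┃ ┃1000 
      ┃00000020  2e 2e cf b4 64 b┃ ┃$ cat
      ┃00000030  85 85 7c 7d 76 1┃ ┃key0 
      ┃00000040  25 92 42 bb b6 6┃ ┃key1 
      ┃00000050  e5 76 23 e0 98 1┃ ┃key2 
      ┃00000060  0f 0f 64 74 82 5┃ ┃key3 
      ┗━━━━━━━━━━━━━━━━━━━━━━━━━━┛ ┗━━━━━
      ┃  8        0       0     ┃        
      ┃  9        0       0     ┃        
      ┃ 10        0       0     ┃        
      ┗━━━━━━━━━━━━━━━━━━━━━━━━━┛        
                                         
                                         
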